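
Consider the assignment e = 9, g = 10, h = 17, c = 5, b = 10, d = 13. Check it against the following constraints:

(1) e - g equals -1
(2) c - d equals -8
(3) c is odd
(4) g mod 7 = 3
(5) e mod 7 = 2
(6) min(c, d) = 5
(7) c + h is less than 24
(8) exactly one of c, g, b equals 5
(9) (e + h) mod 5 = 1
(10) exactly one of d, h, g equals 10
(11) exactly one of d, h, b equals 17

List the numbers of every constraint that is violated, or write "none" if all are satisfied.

No violations.

(1) e - g = 9 - 10 = -1 — holds.
(2) c - d = 5 - 13 = -8 — holds.
(3) c = 5 is odd — holds.
(4) 10 mod 7 = 3 — holds.
(5) 9 mod 7 = 2 — holds.
(6) min(5, 13) = 5 — holds.
(7) c + h = 5 + 17 = 22; 22 < 24 — holds.
(8) c=5, g=10, b=10; 1 of them equals 5 — holds.
(9) e + h = 26; 26 mod 5 = 1 — holds.
(10) d=13, h=17, g=10; 1 of them equals 10 — holds.
(11) d=13, h=17, b=10; 1 of them equals 17 — holds.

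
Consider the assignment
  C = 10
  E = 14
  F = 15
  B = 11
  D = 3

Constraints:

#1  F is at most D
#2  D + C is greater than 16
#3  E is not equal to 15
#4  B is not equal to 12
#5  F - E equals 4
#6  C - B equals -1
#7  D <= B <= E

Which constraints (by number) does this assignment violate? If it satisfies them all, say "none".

The assignment fails constraints 1, 2, and 5.

#1 F = 15, D = 3; 15 > 3 (want ≤)  no
#2 D + C = 3 + 10 = 13; 13 ≤ 16, bound 16 not met  no
#3 E = 14, and 14 ≠ 15  yes
#4 B = 11, and 11 ≠ 12  yes
#5 F - E = 15 - 14 = 1, not 4  no
#6 C - B = 10 - 11 = -1  yes
#7 values 3 <= 11 <= 14  yes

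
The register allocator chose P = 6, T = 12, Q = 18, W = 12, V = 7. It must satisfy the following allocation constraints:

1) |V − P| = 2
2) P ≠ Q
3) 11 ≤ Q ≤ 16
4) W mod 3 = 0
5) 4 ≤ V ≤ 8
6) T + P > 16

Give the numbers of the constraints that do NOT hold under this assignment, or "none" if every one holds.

Violated: 1 and 3.

1) |7 − 6| = 1, not 2 — violated.
2) P = 6, Q = 18; distinct — OK.
3) Q = 18 is outside [11, 16] — violated.
4) 12 mod 3 = 0 — OK.
5) V = 7 lies in [4, 8] — OK.
6) T + P = 12 + 6 = 18; 18 > 16 — OK.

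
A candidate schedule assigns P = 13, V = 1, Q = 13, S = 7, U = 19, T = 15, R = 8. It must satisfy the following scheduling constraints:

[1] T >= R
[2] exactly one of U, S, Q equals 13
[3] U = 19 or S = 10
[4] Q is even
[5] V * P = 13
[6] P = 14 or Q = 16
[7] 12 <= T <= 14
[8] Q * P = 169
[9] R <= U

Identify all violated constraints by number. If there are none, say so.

The assignment fails constraints 4, 6, and 7.

[1] T = 15, R = 8; 15 ≥ 8 — holds.
[2] U=19, S=7, Q=13; 1 of them equals 13 — holds.
[3] U = 19 = 19 (first disjunct) — holds.
[4] Q = 13 is odd — does not hold.
[5] V * P = 1 * 13 = 13 — holds.
[6] P = 13 ≠ 14 and Q = 13 ≠ 16; both disjuncts false — does not hold.
[7] T = 15 is outside [12, 14] — does not hold.
[8] Q * P = 13 * 13 = 169 — holds.
[9] R = 8, U = 19; 8 ≤ 19 — holds.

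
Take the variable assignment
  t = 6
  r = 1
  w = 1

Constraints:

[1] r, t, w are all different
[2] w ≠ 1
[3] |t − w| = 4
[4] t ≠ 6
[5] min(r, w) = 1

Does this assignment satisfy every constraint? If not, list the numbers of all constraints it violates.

Constraints 1, 2, 3, and 4 do not hold.

[1] r = w = 1, not all different — does not hold.
[2] w = 1, but 1 is required to differ — does not hold.
[3] |6 − 1| = 5, not 4 — does not hold.
[4] t = 6, but 6 is required to differ — does not hold.
[5] min(1, 1) = 1 — holds.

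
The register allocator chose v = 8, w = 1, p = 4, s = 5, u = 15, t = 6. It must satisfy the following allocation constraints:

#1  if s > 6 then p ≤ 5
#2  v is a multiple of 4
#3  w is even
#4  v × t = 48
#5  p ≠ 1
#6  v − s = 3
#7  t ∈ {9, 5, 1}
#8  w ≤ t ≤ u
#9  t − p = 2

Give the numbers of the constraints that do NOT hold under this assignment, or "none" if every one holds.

#1 s = 5, not > 6; antecedent false, conditional vacuously true  true
#2 8 / 4 = 2, so 4 divides 8  true
#3 w = 1 is odd  false
#4 v × t = 8 × 6 = 48  true
#5 p = 4, and 4 ≠ 1  true
#6 v − s = 8 − 5 = 3  true
#7 t = 6 is not in {9, 5, 1}  false
#8 values 1 ≤ 6 ≤ 15  true
#9 t − p = 6 − 4 = 2  true

No — constraints 3 and 7 are not satisfied.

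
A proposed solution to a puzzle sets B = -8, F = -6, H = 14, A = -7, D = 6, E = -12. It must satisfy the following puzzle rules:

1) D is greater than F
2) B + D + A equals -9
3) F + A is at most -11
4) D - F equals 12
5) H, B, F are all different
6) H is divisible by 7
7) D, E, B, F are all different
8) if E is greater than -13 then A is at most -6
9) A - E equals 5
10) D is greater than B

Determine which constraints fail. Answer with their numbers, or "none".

1) D = 6, F = -6; 6 > -6 — satisfied.
2) B + D + A = -8 + 6 + (-7) = -9 — satisfied.
3) F + A = -6 + (-7) = -13; -13 ≤ -11 — satisfied.
4) D - F = 6 - (-6) = 12 — satisfied.
5) values 14, -8, -6 are pairwise distinct — satisfied.
6) 14 / 7 = 2, so 7 divides 14 — satisfied.
7) values 6, -12, -8, -6 are pairwise distinct — satisfied.
8) E = -12 > -13, so we need A ≤ -6; A = -7 ≤ -6 — satisfied.
9) A - E = -7 - (-12) = 5 — satisfied.
10) D = 6, B = -8; 6 > -8 — satisfied.

No violations.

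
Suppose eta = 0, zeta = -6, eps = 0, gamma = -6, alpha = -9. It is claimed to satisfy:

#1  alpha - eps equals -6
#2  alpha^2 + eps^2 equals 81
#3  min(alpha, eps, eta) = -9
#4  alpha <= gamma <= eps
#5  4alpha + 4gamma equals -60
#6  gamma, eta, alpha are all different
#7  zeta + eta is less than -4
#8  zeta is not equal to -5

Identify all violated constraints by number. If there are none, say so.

Constraint 1 does not hold.

#1 alpha - eps = -9 - 0 = -9, not -6  false
#2 alpha^2 + eps^2 = (-9)^2 + 0^2 = 81 + 0 = 81  true
#3 min(-9, 0, 0) = -9  true
#4 values -9 <= -6 <= 0  true
#5 4alpha + 4gamma = 4(-9) + 4(-6) = -60  true
#6 values -6, 0, -9 are pairwise distinct  true
#7 zeta + eta = -6 + 0 = -6; -6 < -4  true
#8 zeta = -6, and -6 ≠ -5  true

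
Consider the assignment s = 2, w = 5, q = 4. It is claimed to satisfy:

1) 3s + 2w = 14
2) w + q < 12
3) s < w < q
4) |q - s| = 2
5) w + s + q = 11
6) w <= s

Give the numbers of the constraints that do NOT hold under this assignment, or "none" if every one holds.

1) 3s + 2w = 3(2) + 2(5) = 16, not 14  ✘
2) w + q = 5 + 4 = 9; 9 < 12  ✔
3) values 2, 5, 4; w = 5 is not < q = 4  ✘
4) |4 - 2| = 2  ✔
5) w + s + q = 5 + 2 + 4 = 11  ✔
6) w = 5, s = 2; 5 > 2 (want ≤)  ✘

No — constraints 1, 3, and 6 are not satisfied.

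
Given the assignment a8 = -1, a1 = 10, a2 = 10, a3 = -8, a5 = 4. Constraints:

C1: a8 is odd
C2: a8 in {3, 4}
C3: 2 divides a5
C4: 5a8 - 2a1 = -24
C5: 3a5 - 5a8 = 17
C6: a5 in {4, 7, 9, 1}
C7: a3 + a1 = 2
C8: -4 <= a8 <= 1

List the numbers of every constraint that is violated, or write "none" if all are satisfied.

C1: a8 = -1 is odd — satisfied.
C2: a8 = -1 is not in {3, 4} — violated.
C3: 4 / 2 = 2, so 2 divides 4 — satisfied.
C4: 5a8 - 2a1 = 5(-1) - 2(10) = -25, not -24 — violated.
C5: 3a5 - 5a8 = 3(4) - 5(-1) = 17 — satisfied.
C6: a5 = 4 is in {4, 7, 9, 1} — satisfied.
C7: a3 + a1 = -8 + 10 = 2 — satisfied.
C8: a8 = -1 lies in [-4, 1] — satisfied.

Constraints 2, 4 are violated.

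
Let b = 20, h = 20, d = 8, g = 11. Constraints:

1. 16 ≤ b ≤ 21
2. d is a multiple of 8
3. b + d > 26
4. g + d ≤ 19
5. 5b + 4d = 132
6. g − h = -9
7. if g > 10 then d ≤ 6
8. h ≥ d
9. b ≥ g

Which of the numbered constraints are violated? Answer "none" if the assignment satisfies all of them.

Constraint 7 is violated.

1. b = 20 lies in [16, 21]  yes
2. 8 / 8 = 1, so 8 divides 8  yes
3. b + d = 20 + 8 = 28; 28 > 26  yes
4. g + d = 11 + 8 = 19; 19 ≤ 19  yes
5. 5b + 4d = 5(20) + 4(8) = 132  yes
6. g − h = 11 − 20 = -9  yes
7. g = 11 > 10, so we need d ≤ 6; but d = 8 > 6  no
8. h = 20, d = 8; 20 ≥ 8  yes
9. b = 20, g = 11; 20 ≥ 11  yes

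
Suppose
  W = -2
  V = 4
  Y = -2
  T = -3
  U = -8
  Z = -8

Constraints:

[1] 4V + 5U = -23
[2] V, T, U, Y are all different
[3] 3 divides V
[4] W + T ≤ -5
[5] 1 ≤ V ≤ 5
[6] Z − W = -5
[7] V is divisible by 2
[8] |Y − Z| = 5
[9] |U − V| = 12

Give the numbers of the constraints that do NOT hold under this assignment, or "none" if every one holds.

[1] 4V + 5U = 4(4) + 5(-8) = -24, not -23  FAIL
[2] values 4, -3, -8, -2 are pairwise distinct  OK
[3] 4 = 3×1 + 1, so 3 does not divide 4  FAIL
[4] W + T = -2 + (-3) = -5; -5 ≤ -5  OK
[5] V = 4 lies in [1, 5]  OK
[6] Z − W = -8 − (-2) = -6, not -5  FAIL
[7] 4 / 2 = 2, so 2 divides 4  OK
[8] |-2 − (-8)| = 6, not 5  FAIL
[9] |-8 − 4| = 12  OK

Constraints 1, 3, 6, and 8 do not hold.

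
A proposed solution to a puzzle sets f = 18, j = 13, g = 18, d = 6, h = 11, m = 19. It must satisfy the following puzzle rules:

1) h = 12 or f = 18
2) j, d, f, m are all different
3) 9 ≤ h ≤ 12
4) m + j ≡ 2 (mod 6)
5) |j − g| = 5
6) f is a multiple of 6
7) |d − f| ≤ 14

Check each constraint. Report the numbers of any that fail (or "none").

1) h = 11 ≠ 12, but f = 18 = 18 (second disjunct)  yes
2) values 13, 6, 18, 19 are pairwise distinct  yes
3) h = 11 lies in [9, 12]  yes
4) m + j = 32; 32 mod 6 = 2  yes
5) |13 − 18| = 5  yes
6) 18 / 6 = 3, so 6 divides 18  yes
7) |6 − 18| = 12; 12 ≤ 14  yes

All constraints are satisfied.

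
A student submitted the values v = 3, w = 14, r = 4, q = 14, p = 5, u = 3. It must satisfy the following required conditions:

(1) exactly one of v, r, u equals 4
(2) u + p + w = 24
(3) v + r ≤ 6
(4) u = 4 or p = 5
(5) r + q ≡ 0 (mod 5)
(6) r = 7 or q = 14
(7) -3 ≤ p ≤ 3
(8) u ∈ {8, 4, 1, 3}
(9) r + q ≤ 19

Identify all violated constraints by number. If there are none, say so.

(1) v=3, r=4, u=3; 1 of them equals 4 — satisfied.
(2) u + p + w = 3 + 5 + 14 = 22, not 24 — violated.
(3) v + r = 3 + 4 = 7; 7 > 6, bound 6 not met — violated.
(4) u = 3 ≠ 4, but p = 5 = 5 (second disjunct) — satisfied.
(5) r + q = 18; 18 mod 5 = 3, not 0 — violated.
(6) r = 4 ≠ 7, but q = 14 = 14 (second disjunct) — satisfied.
(7) p = 5 is outside [-3, 3] — violated.
(8) u = 3 is in {8, 4, 1, 3} — satisfied.
(9) r + q = 4 + 14 = 18; 18 ≤ 19 — satisfied.

Constraints 2, 3, 5, 7 do not hold.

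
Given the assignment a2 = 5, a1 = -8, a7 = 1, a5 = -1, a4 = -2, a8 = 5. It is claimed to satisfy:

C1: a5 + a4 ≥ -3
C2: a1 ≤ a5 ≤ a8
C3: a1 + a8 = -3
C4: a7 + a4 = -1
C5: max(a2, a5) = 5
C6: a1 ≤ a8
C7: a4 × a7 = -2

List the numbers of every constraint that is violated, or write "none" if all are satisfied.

C1: a5 + a4 = -1 + (-2) = -3; -3 ≥ -3  OK
C2: values -8 ≤ -1 ≤ 5  OK
C3: a1 + a8 = -8 + 5 = -3  OK
C4: a7 + a4 = 1 + (-2) = -1  OK
C5: max(5, -1) = 5  OK
C6: a1 = -8, a8 = 5; -8 ≤ 5  OK
C7: a4 × a7 = -2 × 1 = -2  OK

The assignment satisfies every constraint.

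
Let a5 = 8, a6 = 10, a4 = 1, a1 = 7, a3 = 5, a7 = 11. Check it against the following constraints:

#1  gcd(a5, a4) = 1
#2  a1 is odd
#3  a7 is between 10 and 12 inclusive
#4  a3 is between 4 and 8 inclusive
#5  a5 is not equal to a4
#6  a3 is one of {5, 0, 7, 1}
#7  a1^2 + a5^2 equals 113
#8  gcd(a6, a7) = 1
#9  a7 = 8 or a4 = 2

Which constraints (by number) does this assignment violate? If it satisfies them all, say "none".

Constraint 9 does not hold.

#1 gcd(8, 1) = 1  true
#2 a1 = 7 is odd  true
#3 a7 = 11 lies in [10, 12]  true
#4 a3 = 5 lies in [4, 8]  true
#5 a5 = 8, a4 = 1; distinct  true
#6 a3 = 5 is in {5, 0, 7, 1}  true
#7 a1^2 + a5^2 = 7^2 + 8^2 = 49 + 64 = 113  true
#8 gcd(10, 11) = 1  true
#9 a7 = 11 ≠ 8 and a4 = 1 ≠ 2; both disjuncts false  false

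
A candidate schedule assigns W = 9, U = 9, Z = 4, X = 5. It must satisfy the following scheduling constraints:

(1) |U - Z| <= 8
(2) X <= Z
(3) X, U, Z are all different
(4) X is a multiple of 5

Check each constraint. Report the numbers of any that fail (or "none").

The assignment fails constraint 2.

(1) |9 - 4| = 5; 5 ≤ 8 — holds.
(2) X = 5, Z = 4; 5 > 4 (want ≤) — fails.
(3) values 5, 9, 4 are pairwise distinct — holds.
(4) 5 / 5 = 1, so 5 divides 5 — holds.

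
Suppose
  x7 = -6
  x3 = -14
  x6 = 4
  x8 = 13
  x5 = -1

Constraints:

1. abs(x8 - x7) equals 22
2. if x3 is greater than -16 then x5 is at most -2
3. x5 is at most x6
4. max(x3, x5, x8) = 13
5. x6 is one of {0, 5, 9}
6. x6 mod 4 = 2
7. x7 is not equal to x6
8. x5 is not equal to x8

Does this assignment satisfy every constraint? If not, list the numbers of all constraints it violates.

1. abs(13 - (-6)) = 19, not 22 — violated.
2. x3 = -14 > -16, so we need x5 ≤ -2; but x5 = -1 > -2 — violated.
3. x5 = -1, x6 = 4; -1 ≤ 4 — satisfied.
4. max(-14, -1, 13) = 13 — satisfied.
5. x6 = 4 is not in {0, 5, 9} — violated.
6. 4 mod 4 = 0, not 2 — violated.
7. x7 = -6, x6 = 4; distinct — satisfied.
8. x5 = -1, x8 = 13; distinct — satisfied.

No — constraints 1, 2, 5, 6 are not satisfied.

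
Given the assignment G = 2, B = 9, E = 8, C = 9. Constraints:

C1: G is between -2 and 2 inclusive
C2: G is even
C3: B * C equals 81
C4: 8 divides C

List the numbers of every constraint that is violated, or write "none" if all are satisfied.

C1: G = 2 lies in [-2, 2]  ✓
C2: G = 2 is even  ✓
C3: B * C = 9 * 9 = 81  ✓
C4: 9 = 8*1 + 1, so 8 does not divide 9  ✗

Constraint 4 is violated.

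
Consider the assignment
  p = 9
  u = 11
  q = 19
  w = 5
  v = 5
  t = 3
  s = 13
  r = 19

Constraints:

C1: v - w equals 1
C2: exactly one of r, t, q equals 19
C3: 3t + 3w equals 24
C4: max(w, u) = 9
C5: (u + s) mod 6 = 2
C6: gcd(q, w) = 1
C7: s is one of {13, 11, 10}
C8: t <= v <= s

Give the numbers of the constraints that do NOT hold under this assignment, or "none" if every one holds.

C1: v - w = 5 - 5 = 0, not 1 — fails.
C2: r=19, t=3, q=19; 2 of them equal 19, not exactly one — fails.
C3: 3t + 3w = 3(3) + 3(5) = 24 — holds.
C4: max(5, 11) = 11, not 9 — fails.
C5: u + s = 24; 24 mod 6 = 0, not 2 — fails.
C6: gcd(19, 5) = 1 — holds.
C7: s = 13 is in {13, 11, 10} — holds.
C8: values 3 <= 5 <= 13 — holds.

Constraints 1, 2, 4, 5 do not hold.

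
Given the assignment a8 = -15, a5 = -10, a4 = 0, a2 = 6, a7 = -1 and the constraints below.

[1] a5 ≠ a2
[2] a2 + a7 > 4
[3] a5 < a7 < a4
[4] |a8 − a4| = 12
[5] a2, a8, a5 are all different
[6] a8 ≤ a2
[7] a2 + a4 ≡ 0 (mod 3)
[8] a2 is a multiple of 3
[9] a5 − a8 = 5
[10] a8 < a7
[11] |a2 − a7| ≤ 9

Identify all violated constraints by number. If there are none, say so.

[1] a5 = -10, a2 = 6; distinct — holds.
[2] a2 + a7 = 6 + (-1) = 5; 5 > 4 — holds.
[3] values -10 < -1 < 0 — holds.
[4] |-15 − 0| = 15, not 12 — does not hold.
[5] values 6, -15, -10 are pairwise distinct — holds.
[6] a8 = -15, a2 = 6; -15 ≤ 6 — holds.
[7] a2 + a4 = 6; 6 mod 3 = 0 — holds.
[8] 6 / 3 = 2, so 3 divides 6 — holds.
[9] a5 − a8 = -10 − (-15) = 5 — holds.
[10] a8 = -15, a7 = -1; -15 < -1 — holds.
[11] |6 − (-1)| = 7; 7 ≤ 9 — holds.

Constraint 4 is violated.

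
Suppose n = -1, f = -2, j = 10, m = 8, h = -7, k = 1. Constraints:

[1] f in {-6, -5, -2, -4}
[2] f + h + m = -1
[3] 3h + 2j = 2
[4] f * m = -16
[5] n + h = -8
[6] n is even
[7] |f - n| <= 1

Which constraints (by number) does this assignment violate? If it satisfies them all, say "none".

Constraints 3 and 6 are violated.

[1] f = -2 is in {-6, -5, -2, -4} — satisfied.
[2] f + h + m = -2 + (-7) + 8 = -1 — satisfied.
[3] 3h + 2j = 3(-7) + 2(10) = -1, not 2 — violated.
[4] f * m = -2 * 8 = -16 — satisfied.
[5] n + h = -1 + (-7) = -8 — satisfied.
[6] n = -1 is odd — violated.
[7] |-2 - (-1)| = 1; 1 ≤ 1 — satisfied.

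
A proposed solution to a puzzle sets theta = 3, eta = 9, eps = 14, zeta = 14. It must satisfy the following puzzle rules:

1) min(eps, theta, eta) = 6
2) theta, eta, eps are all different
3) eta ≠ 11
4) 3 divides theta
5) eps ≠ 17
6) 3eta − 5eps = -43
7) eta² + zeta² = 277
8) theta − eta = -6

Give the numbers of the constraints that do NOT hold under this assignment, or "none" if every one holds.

1) min(14, 3, 9) = 3, not 6 — does not hold.
2) values 3, 9, 14 are pairwise distinct — holds.
3) eta = 9, and 9 ≠ 11 — holds.
4) 3 / 3 = 1, so 3 divides 3 — holds.
5) eps = 14, and 14 ≠ 17 — holds.
6) 3eta − 5eps = 3(9) − 5(14) = -43 — holds.
7) eta² + zeta² = 9² + 14² = 81 + 196 = 277 — holds.
8) theta − eta = 3 − 9 = -6 — holds.

Constraint 1 does not hold.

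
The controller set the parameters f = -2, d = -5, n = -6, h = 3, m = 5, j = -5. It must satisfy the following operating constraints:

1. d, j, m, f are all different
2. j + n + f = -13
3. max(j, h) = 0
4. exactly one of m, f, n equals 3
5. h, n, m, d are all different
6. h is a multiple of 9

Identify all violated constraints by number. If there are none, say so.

Constraints 1, 3, 4, 6 are violated.

1. d = j = -5, not all different — fails.
2. j + n + f = -5 + (-6) + (-2) = -13 — holds.
3. max(-5, 3) = 3, not 0 — fails.
4. m=5, f=-2, n=-6; 0 of them equal 3, not exactly one — fails.
5. values 3, -6, 5, -5 are pairwise distinct — holds.
6. 3 = 9*0 + 3, so 9 does not divide 3 — fails.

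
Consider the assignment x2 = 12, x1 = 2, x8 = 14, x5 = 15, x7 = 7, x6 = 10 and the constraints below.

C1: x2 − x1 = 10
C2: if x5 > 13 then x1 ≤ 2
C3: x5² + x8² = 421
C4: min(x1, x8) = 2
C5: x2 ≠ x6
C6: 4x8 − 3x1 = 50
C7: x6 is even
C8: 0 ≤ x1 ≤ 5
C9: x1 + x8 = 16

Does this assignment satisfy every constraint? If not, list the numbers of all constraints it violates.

The assignment satisfies every constraint.

C1: x2 − x1 = 12 − 2 = 10  true
C2: x5 = 15 > 13, so we need x1 ≤ 2; x1 = 2 ≤ 2  true
C3: x5² + x8² = 15² + 14² = 225 + 196 = 421  true
C4: min(2, 14) = 2  true
C5: x2 = 12, x6 = 10; distinct  true
C6: 4x8 − 3x1 = 4(14) − 3(2) = 50  true
C7: x6 = 10 is even  true
C8: x1 = 2 lies in [0, 5]  true
C9: x1 + x8 = 2 + 14 = 16  true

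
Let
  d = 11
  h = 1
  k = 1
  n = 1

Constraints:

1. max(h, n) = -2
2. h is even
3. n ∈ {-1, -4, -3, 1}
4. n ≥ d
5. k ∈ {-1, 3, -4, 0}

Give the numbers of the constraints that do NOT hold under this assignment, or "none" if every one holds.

The assignment fails constraints 1, 2, 4, and 5.

1. max(1, 1) = 1, not -2  ✘
2. h = 1 is odd  ✘
3. n = 1 is in {-1, -4, -3, 1}  ✔
4. n = 1, d = 11; 1 < 11 (want ≥)  ✘
5. k = 1 is not in {-1, 3, -4, 0}  ✘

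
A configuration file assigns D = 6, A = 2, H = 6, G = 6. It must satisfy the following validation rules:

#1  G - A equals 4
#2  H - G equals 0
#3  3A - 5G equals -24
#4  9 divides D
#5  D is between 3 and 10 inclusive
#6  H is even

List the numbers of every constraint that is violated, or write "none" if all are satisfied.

No — constraint 4 is not satisfied.

#1 G - A = 6 - 2 = 4 — satisfied.
#2 H - G = 6 - 6 = 0 — satisfied.
#3 3A - 5G = 3(2) - 5(6) = -24 — satisfied.
#4 6 = 9*0 + 6, so 9 does not divide 6 — violated.
#5 D = 6 lies in [3, 10] — satisfied.
#6 H = 6 is even — satisfied.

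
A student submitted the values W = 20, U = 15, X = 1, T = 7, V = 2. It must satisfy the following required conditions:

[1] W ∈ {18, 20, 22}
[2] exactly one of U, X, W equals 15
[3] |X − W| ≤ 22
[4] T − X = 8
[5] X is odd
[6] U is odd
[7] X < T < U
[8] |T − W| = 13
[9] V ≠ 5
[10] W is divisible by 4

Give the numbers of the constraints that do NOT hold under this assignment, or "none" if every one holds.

[1] W = 20 is in {18, 20, 22} — OK.
[2] U=15, X=1, W=20; 1 of them equals 15 — OK.
[3] |1 − 20| = 19; 19 ≤ 22 — OK.
[4] T − X = 7 − 1 = 6, not 8 — violated.
[5] X = 1 is odd — OK.
[6] U = 15 is odd — OK.
[7] values 1 < 7 < 15 — OK.
[8] |7 − 20| = 13 — OK.
[9] V = 2, and 2 ≠ 5 — OK.
[10] 20 / 4 = 5, so 4 divides 20 — OK.

No — constraint 4 is not satisfied.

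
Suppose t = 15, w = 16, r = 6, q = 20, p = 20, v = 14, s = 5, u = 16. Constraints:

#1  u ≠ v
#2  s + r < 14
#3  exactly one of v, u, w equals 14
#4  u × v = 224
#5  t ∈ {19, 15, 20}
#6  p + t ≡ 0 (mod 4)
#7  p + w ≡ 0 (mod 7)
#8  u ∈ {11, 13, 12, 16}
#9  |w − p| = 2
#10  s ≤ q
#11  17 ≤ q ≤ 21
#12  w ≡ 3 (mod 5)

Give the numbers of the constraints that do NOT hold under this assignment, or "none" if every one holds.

Violated: 6, 7, 9, 12.

#1 u = 16, v = 14; distinct — holds.
#2 s + r = 5 + 6 = 11; 11 < 14 — holds.
#3 v=14, u=16, w=16; 1 of them equals 14 — holds.
#4 u × v = 16 × 14 = 224 — holds.
#5 t = 15 is in {19, 15, 20} — holds.
#6 p + t = 35; 35 mod 4 = 3, not 0 — fails.
#7 p + w = 36; 36 mod 7 = 1, not 0 — fails.
#8 u = 16 is in {11, 13, 12, 16} — holds.
#9 |16 − 20| = 4, not 2 — fails.
#10 s = 5, q = 20; 5 ≤ 20 — holds.
#11 q = 20 lies in [17, 21] — holds.
#12 16 mod 5 = 1, not 3 — fails.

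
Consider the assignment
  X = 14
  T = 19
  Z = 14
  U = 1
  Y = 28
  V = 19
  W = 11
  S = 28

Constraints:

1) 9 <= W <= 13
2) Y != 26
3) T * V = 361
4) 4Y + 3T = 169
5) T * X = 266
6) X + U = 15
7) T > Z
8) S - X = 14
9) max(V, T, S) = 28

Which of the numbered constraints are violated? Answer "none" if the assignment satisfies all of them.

The assignment satisfies every constraint.

1) W = 11 lies in [9, 13] — holds.
2) Y = 28, and 28 ≠ 26 — holds.
3) T * V = 19 * 19 = 361 — holds.
4) 4Y + 3T = 4(28) + 3(19) = 169 — holds.
5) T * X = 19 * 14 = 266 — holds.
6) X + U = 14 + 1 = 15 — holds.
7) T = 19, Z = 14; 19 > 14 — holds.
8) S - X = 28 - 14 = 14 — holds.
9) max(19, 19, 28) = 28 — holds.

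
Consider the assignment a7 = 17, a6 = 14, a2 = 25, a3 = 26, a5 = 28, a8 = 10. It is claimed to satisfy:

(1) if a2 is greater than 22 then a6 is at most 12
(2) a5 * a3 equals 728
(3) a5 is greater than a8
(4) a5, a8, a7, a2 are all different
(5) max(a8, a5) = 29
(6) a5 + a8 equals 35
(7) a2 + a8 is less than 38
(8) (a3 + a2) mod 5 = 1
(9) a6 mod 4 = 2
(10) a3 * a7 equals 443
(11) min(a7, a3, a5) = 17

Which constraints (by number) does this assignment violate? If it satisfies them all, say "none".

(1) a2 = 25 > 22, so we need a6 ≤ 12; but a6 = 14 > 12 — does not hold.
(2) a5 * a3 = 28 * 26 = 728 — holds.
(3) a5 = 28, a8 = 10; 28 > 10 — holds.
(4) values 28, 10, 17, 25 are pairwise distinct — holds.
(5) max(10, 28) = 28, not 29 — does not hold.
(6) a5 + a8 = 28 + 10 = 38, not 35 — does not hold.
(7) a2 + a8 = 25 + 10 = 35; 35 < 38 — holds.
(8) a3 + a2 = 51; 51 mod 5 = 1 — holds.
(9) 14 mod 4 = 2 — holds.
(10) a3 * a7 = 26 * 17 = 442, not 443 — does not hold.
(11) min(17, 26, 28) = 17 — holds.

Violated: 1, 5, 6, 10.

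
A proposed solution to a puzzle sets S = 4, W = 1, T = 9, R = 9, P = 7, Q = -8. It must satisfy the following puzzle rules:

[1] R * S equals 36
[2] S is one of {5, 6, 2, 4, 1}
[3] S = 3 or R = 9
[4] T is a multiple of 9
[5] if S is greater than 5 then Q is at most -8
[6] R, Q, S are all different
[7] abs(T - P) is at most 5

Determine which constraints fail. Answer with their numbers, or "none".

All constraints are satisfied.

[1] R * S = 9 * 4 = 36  holds
[2] S = 4 is in {5, 6, 2, 4, 1}  holds
[3] S = 4 ≠ 3, but R = 9 = 9 (second disjunct)  holds
[4] 9 / 9 = 1, so 9 divides 9  holds
[5] S = 4, not > 5; antecedent false, conditional vacuously true  holds
[6] values 9, -8, 4 are pairwise distinct  holds
[7] abs(9 - 7) = 2; 2 ≤ 5  holds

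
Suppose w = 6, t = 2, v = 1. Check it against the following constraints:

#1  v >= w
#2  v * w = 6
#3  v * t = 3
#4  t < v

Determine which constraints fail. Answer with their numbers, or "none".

#1 v = 1, w = 6; 1 < 6 (want ≥)  false
#2 v * w = 1 * 6 = 6  true
#3 v * t = 1 * 2 = 2, not 3  false
#4 t = 2, v = 1; 2 ≥ 1 (want <)  false

Constraints 1, 3, and 4 are violated.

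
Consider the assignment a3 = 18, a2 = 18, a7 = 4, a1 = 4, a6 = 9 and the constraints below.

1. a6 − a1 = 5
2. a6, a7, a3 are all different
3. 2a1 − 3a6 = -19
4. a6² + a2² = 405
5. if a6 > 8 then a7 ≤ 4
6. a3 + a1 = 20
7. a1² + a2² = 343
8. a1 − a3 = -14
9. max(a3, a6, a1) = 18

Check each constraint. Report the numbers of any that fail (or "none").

1. a6 − a1 = 9 − 4 = 5 — satisfied.
2. values 9, 4, 18 are pairwise distinct — satisfied.
3. 2a1 − 3a6 = 2(4) − 3(9) = -19 — satisfied.
4. a6² + a2² = 9² + 18² = 81 + 324 = 405 — satisfied.
5. a6 = 9 > 8, so we need a7 ≤ 4; a7 = 4 ≤ 4 — satisfied.
6. a3 + a1 = 18 + 4 = 22, not 20 — violated.
7. a1² + a2² = 4² + 18² = 16 + 324 = 340, not 343 — violated.
8. a1 − a3 = 4 − 18 = -14 — satisfied.
9. max(18, 9, 4) = 18 — satisfied.

No — constraints 6 and 7 are not satisfied.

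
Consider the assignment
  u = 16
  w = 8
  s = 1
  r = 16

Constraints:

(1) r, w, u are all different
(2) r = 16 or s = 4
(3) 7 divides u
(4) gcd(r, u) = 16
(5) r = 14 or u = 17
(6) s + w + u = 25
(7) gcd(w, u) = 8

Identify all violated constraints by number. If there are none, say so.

(1) r = u = 16, not all different  ✘
(2) r = 16 = 16 (first disjunct)  ✔
(3) 16 = 7×2 + 2, so 7 does not divide 16  ✘
(4) gcd(16, 16) = 16  ✔
(5) r = 16 ≠ 14 and u = 16 ≠ 17; both disjuncts false  ✘
(6) s + w + u = 1 + 8 + 16 = 25  ✔
(7) gcd(8, 16) = 8  ✔

Violated: 1, 3, and 5.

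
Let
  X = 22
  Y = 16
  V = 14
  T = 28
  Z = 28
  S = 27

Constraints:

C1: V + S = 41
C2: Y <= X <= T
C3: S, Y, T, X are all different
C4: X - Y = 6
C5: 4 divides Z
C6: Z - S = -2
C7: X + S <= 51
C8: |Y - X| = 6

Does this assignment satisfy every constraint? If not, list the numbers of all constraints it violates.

C1: V + S = 14 + 27 = 41 — satisfied.
C2: values 16 <= 22 <= 28 — satisfied.
C3: values 27, 16, 28, 22 are pairwise distinct — satisfied.
C4: X - Y = 22 - 16 = 6 — satisfied.
C5: 28 / 4 = 7, so 4 divides 28 — satisfied.
C6: Z - S = 28 - 27 = 1, not -2 — violated.
C7: X + S = 22 + 27 = 49; 49 ≤ 51 — satisfied.
C8: |16 - 22| = 6 — satisfied.

The assignment fails constraint 6.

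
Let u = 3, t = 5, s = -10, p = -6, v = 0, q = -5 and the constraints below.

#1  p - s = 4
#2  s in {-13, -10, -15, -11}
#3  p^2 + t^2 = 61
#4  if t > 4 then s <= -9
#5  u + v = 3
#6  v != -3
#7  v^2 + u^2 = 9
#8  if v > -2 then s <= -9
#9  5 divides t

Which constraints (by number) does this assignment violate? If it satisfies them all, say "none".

#1 p - s = -6 - (-10) = 4  true
#2 s = -10 is in {-13, -10, -15, -11}  true
#3 p^2 + t^2 = (-6)^2 + 5^2 = 36 + 25 = 61  true
#4 t = 5 > 4, so we need s ≤ -9; s = -10 ≤ -9  true
#5 u + v = 3 + 0 = 3  true
#6 v = 0, and 0 ≠ -3  true
#7 v^2 + u^2 = 0^2 + 3^2 = 0 + 9 = 9  true
#8 v = 0 > -2, so we need s ≤ -9; s = -10 ≤ -9  true
#9 5 / 5 = 1, so 5 divides 5  true

All constraints are satisfied.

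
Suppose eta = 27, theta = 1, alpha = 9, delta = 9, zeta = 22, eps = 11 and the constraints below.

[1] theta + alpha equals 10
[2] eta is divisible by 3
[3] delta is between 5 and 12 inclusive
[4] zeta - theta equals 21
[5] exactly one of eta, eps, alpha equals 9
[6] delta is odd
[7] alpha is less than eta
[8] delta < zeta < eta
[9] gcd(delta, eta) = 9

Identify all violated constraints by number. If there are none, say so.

[1] theta + alpha = 1 + 9 = 10  yes
[2] 27 / 3 = 9, so 3 divides 27  yes
[3] delta = 9 lies in [5, 12]  yes
[4] zeta - theta = 22 - 1 = 21  yes
[5] eta=27, eps=11, alpha=9; 1 of them equals 9  yes
[6] delta = 9 is odd  yes
[7] alpha = 9, eta = 27; 9 < 27  yes
[8] values 9 < 22 < 27  yes
[9] gcd(9, 27) = 9  yes

None — every constraint holds.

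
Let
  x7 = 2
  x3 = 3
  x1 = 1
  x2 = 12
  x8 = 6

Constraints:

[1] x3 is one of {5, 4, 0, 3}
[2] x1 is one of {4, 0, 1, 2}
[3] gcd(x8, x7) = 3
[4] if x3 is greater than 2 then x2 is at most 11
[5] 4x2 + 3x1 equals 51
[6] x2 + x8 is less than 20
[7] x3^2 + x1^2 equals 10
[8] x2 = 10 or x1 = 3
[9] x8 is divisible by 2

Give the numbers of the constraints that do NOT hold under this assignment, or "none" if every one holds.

[1] x3 = 3 is in {5, 4, 0, 3} — satisfied.
[2] x1 = 1 is in {4, 0, 1, 2} — satisfied.
[3] gcd(6, 2) = 2, not 3 — violated.
[4] x3 = 3 > 2, so we need x2 ≤ 11; but x2 = 12 > 11 — violated.
[5] 4x2 + 3x1 = 4(12) + 3(1) = 51 — satisfied.
[6] x2 + x8 = 12 + 6 = 18; 18 < 20 — satisfied.
[7] x3^2 + x1^2 = 3^2 + 1^2 = 9 + 1 = 10 — satisfied.
[8] x2 = 12 ≠ 10 and x1 = 1 ≠ 3; both disjuncts false — violated.
[9] 6 / 2 = 3, so 2 divides 6 — satisfied.

Violated: 3, 4, 8.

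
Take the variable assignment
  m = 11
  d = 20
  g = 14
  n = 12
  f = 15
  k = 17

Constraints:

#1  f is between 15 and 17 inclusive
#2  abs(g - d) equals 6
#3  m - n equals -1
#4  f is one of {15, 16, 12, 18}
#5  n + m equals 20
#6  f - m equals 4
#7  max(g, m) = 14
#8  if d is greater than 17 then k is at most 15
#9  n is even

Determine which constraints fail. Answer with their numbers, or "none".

The assignment fails constraints 5, 8.

#1 f = 15 lies in [15, 17] — OK.
#2 abs(14 - 20) = 6 — OK.
#3 m - n = 11 - 12 = -1 — OK.
#4 f = 15 is in {15, 16, 12, 18} — OK.
#5 n + m = 12 + 11 = 23, not 20 — violated.
#6 f - m = 15 - 11 = 4 — OK.
#7 max(14, 11) = 14 — OK.
#8 d = 20 > 17, so we need k ≤ 15; but k = 17 > 15 — violated.
#9 n = 12 is even — OK.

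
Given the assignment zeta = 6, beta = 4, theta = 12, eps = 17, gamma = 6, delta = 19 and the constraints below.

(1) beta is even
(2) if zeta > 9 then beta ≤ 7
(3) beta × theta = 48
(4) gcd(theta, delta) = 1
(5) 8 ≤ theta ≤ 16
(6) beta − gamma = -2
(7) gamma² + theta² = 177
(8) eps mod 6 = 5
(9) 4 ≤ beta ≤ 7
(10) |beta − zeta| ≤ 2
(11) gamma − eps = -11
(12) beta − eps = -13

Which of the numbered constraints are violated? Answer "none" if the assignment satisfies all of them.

(1) beta = 4 is even  ✔
(2) zeta = 6, not > 9; antecedent false, conditional vacuously true  ✔
(3) beta × theta = 4 × 12 = 48  ✔
(4) gcd(12, 19) = 1  ✔
(5) theta = 12 lies in [8, 16]  ✔
(6) beta − gamma = 4 − 6 = -2  ✔
(7) gamma² + theta² = 6² + 12² = 36 + 144 = 180, not 177  ✘
(8) 17 mod 6 = 5  ✔
(9) beta = 4 lies in [4, 7]  ✔
(10) |4 − 6| = 2; 2 ≤ 2  ✔
(11) gamma − eps = 6 − 17 = -11  ✔
(12) beta − eps = 4 − 17 = -13  ✔

No — constraint 7 is not satisfied.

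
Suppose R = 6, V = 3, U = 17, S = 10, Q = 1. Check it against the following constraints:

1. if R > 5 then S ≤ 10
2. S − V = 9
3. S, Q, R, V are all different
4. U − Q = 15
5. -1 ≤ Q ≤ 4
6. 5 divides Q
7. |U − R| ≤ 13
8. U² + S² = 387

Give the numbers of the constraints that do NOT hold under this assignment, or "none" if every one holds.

1. R = 6 > 5, so we need S ≤ 10; S = 10 ≤ 10 — holds.
2. S − V = 10 − 3 = 7, not 9 — fails.
3. values 10, 1, 6, 3 are pairwise distinct — holds.
4. U − Q = 17 − 1 = 16, not 15 — fails.
5. Q = 1 lies in [-1, 4] — holds.
6. 1 = 5×0 + 1, so 5 does not divide 1 — fails.
7. |17 − 6| = 11; 11 ≤ 13 — holds.
8. U² + S² = 17² + 10² = 289 + 100 = 389, not 387 — fails.

Violated: 2, 4, 6, and 8.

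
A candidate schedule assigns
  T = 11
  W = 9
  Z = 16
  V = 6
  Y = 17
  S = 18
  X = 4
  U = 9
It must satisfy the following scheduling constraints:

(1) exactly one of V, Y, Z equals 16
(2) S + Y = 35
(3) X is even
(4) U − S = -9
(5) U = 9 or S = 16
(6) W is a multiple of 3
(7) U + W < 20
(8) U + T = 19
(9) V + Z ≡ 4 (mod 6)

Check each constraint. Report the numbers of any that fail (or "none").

(1) V=6, Y=17, Z=16; 1 of them equals 16  true
(2) S + Y = 18 + 17 = 35  true
(3) X = 4 is even  true
(4) U − S = 9 − 18 = -9  true
(5) U = 9 = 9 (first disjunct)  true
(6) 9 / 3 = 3, so 3 divides 9  true
(7) U + W = 9 + 9 = 18; 18 < 20  true
(8) U + T = 9 + 11 = 20, not 19  false
(9) V + Z = 22; 22 mod 6 = 4  true

Constraint 8 is violated.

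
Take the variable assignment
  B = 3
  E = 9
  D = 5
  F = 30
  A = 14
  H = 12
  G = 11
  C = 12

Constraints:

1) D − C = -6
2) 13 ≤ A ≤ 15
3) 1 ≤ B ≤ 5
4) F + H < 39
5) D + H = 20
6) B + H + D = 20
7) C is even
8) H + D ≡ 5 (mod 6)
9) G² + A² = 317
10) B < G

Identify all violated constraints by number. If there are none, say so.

1) D − C = 5 − 12 = -7, not -6  FAIL
2) A = 14 lies in [13, 15]  OK
3) B = 3 lies in [1, 5]  OK
4) F + H = 30 + 12 = 42; 42 ≥ 39, bound 39 not met  FAIL
5) D + H = 5 + 12 = 17, not 20  FAIL
6) B + H + D = 3 + 12 + 5 = 20  OK
7) C = 12 is even  OK
8) H + D = 17; 17 mod 6 = 5  OK
9) G² + A² = 11² + 14² = 121 + 196 = 317  OK
10) B = 3, G = 11; 3 < 11  OK

Constraints 1, 4, and 5 do not hold.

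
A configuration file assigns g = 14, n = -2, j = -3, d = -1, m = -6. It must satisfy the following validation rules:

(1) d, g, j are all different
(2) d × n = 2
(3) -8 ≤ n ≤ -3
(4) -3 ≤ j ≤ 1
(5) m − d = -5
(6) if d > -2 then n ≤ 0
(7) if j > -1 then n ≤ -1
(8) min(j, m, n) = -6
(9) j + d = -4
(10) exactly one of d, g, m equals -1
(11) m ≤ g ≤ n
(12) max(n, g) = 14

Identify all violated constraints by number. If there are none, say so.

No — constraints 3 and 11 are not satisfied.

(1) values -1, 14, -3 are pairwise distinct  ✔
(2) d × n = -1 × (-2) = 2  ✔
(3) n = -2 is outside [-8, -3]  ✘
(4) j = -3 lies in [-3, 1]  ✔
(5) m − d = -6 − (-1) = -5  ✔
(6) d = -1 > -2, so we need n ≤ 0; n = -2 ≤ 0  ✔
(7) j = -3, not > -1; antecedent false, conditional vacuously true  ✔
(8) min(-3, -6, -2) = -6  ✔
(9) j + d = -3 + (-1) = -4  ✔
(10) d=-1, g=14, m=-6; 1 of them equals -1  ✔
(11) values -6, 14, -2; g = 14 is not ≤ n = -2  ✘
(12) max(-2, 14) = 14  ✔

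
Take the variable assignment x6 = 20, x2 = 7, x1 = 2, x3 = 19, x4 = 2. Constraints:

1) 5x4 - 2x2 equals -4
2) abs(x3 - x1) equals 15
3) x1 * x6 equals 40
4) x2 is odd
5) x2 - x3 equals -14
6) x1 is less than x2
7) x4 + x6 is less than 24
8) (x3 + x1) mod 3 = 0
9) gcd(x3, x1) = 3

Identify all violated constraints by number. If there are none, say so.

1) 5x4 - 2x2 = 5(2) - 2(7) = -4 — holds.
2) abs(19 - 2) = 17, not 15 — fails.
3) x1 * x6 = 2 * 20 = 40 — holds.
4) x2 = 7 is odd — holds.
5) x2 - x3 = 7 - 19 = -12, not -14 — fails.
6) x1 = 2, x2 = 7; 2 < 7 — holds.
7) x4 + x6 = 2 + 20 = 22; 22 < 24 — holds.
8) x3 + x1 = 21; 21 mod 3 = 0 — holds.
9) gcd(19, 2) = 1, not 3 — fails.

Constraints 2, 5, and 9 do not hold.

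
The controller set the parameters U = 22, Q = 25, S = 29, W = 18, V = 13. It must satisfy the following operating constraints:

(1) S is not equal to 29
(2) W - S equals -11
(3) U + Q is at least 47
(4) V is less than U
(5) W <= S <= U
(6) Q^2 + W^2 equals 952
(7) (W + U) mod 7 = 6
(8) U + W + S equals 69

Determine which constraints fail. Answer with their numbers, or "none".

The assignment fails constraints 1, 5, 6, and 7.

(1) S = 29, but 29 is required to differ — fails.
(2) W - S = 18 - 29 = -11 — holds.
(3) U + Q = 22 + 25 = 47; 47 ≥ 47 — holds.
(4) V = 13, U = 22; 13 < 22 — holds.
(5) values 18, 29, 22; S = 29 is not <= U = 22 — fails.
(6) Q^2 + W^2 = 25^2 + 18^2 = 625 + 324 = 949, not 952 — fails.
(7) W + U = 40; 40 mod 7 = 5, not 6 — fails.
(8) U + W + S = 22 + 18 + 29 = 69 — holds.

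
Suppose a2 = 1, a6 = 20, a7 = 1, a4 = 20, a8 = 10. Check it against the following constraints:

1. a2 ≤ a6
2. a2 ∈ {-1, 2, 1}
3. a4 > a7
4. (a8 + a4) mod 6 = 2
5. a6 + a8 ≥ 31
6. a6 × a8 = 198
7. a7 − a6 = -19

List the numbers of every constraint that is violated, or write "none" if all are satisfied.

Violated: 4, 5, and 6.

1. a2 = 1, a6 = 20; 1 ≤ 20 — holds.
2. a2 = 1 is in {-1, 2, 1} — holds.
3. a4 = 20, a7 = 1; 20 > 1 — holds.
4. a8 + a4 = 30; 30 mod 6 = 0, not 2 — does not hold.
5. a6 + a8 = 20 + 10 = 30; 30 < 31, bound 31 not met — does not hold.
6. a6 × a8 = 20 × 10 = 200, not 198 — does not hold.
7. a7 − a6 = 1 − 20 = -19 — holds.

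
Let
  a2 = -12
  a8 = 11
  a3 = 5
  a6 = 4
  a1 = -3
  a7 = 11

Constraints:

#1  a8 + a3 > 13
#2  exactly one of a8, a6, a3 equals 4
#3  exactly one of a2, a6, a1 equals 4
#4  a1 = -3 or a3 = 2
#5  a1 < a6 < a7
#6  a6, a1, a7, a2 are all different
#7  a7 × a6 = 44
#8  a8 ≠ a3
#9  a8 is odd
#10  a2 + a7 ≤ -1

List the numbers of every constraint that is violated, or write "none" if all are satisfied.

No violations.

#1 a8 + a3 = 11 + 5 = 16; 16 > 13  ✔
#2 a8=11, a6=4, a3=5; 1 of them equals 4  ✔
#3 a2=-12, a6=4, a1=-3; 1 of them equals 4  ✔
#4 a1 = -3 = -3 (first disjunct)  ✔
#5 values -3 < 4 < 11  ✔
#6 values 4, -3, 11, -12 are pairwise distinct  ✔
#7 a7 × a6 = 11 × 4 = 44  ✔
#8 a8 = 11, a3 = 5; distinct  ✔
#9 a8 = 11 is odd  ✔
#10 a2 + a7 = -12 + 11 = -1; -1 ≤ -1  ✔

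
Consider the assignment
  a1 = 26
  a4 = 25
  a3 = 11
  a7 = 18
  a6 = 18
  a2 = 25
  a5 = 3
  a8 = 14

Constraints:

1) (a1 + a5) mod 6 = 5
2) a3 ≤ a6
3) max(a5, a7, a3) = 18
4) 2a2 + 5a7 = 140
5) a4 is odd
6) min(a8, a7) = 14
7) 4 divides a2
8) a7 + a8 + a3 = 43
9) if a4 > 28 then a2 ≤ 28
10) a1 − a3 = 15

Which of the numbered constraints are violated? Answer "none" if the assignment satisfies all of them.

1) a1 + a5 = 29; 29 mod 6 = 5  ✔
2) a3 = 11, a6 = 18; 11 ≤ 18  ✔
3) max(3, 18, 11) = 18  ✔
4) 2a2 + 5a7 = 2(25) + 5(18) = 140  ✔
5) a4 = 25 is odd  ✔
6) min(14, 18) = 14  ✔
7) 25 = 4×6 + 1, so 4 does not divide 25  ✘
8) a7 + a8 + a3 = 18 + 14 + 11 = 43  ✔
9) a4 = 25, not > 28; antecedent false, conditional vacuously true  ✔
10) a1 − a3 = 26 − 11 = 15  ✔

No — constraint 7 is not satisfied.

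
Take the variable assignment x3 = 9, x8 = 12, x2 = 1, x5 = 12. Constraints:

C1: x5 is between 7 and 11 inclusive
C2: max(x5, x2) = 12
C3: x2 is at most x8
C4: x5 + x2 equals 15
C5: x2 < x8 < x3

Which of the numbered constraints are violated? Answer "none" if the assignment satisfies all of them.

C1: x5 = 12 is outside [7, 11] — violated.
C2: max(12, 1) = 12 — OK.
C3: x2 = 1, x8 = 12; 1 ≤ 12 — OK.
C4: x5 + x2 = 12 + 1 = 13, not 15 — violated.
C5: values 1, 12, 9; x8 = 12 is not < x3 = 9 — violated.

Violated: 1, 4, 5.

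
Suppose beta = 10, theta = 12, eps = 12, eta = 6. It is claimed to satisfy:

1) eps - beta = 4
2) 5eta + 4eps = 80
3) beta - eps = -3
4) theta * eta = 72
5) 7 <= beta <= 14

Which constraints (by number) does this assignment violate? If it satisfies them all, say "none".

Violated: 1, 2, 3.

1) eps - beta = 12 - 10 = 2, not 4  no
2) 5eta + 4eps = 5(6) + 4(12) = 78, not 80  no
3) beta - eps = 10 - 12 = -2, not -3  no
4) theta * eta = 12 * 6 = 72  yes
5) beta = 10 lies in [7, 14]  yes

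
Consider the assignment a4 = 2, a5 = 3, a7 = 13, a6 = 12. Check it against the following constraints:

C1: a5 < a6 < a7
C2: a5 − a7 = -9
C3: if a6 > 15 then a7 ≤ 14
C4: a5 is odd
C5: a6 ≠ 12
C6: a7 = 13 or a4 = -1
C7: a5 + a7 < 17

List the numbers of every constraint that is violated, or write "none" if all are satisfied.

The assignment fails constraints 2 and 5.

C1: values 3 < 12 < 13  true
C2: a5 − a7 = 3 − 13 = -10, not -9  false
C3: a6 = 12, not > 15; antecedent false, conditional vacuously true  true
C4: a5 = 3 is odd  true
C5: a6 = 12, but 12 is required to differ  false
C6: a7 = 13 = 13 (first disjunct)  true
C7: a5 + a7 = 3 + 13 = 16; 16 < 17  true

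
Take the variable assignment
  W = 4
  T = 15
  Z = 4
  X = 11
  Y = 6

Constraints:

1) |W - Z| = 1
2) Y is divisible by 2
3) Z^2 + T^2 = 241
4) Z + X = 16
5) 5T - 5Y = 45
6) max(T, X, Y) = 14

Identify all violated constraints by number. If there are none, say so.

1) |4 - 4| = 0, not 1 — does not hold.
2) 6 / 2 = 3, so 2 divides 6 — holds.
3) Z^2 + T^2 = 4^2 + 15^2 = 16 + 225 = 241 — holds.
4) Z + X = 4 + 11 = 15, not 16 — does not hold.
5) 5T - 5Y = 5(15) - 5(6) = 45 — holds.
6) max(15, 11, 6) = 15, not 14 — does not hold.

Constraints 1, 4, and 6 do not hold.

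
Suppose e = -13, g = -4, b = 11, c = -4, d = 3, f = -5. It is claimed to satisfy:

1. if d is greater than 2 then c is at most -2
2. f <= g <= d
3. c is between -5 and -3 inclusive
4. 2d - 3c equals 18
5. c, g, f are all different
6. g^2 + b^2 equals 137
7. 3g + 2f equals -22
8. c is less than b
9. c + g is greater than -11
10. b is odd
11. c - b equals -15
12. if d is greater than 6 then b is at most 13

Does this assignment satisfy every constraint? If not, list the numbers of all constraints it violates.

1. d = 3 > 2, so we need c ≤ -2; c = -4 ≤ -2  true
2. values -5 <= -4 <= 3  true
3. c = -4 lies in [-5, -3]  true
4. 2d - 3c = 2(3) - 3(-4) = 18  true
5. c = g = -4, not all different  false
6. g^2 + b^2 = (-4)^2 + 11^2 = 16 + 121 = 137  true
7. 3g + 2f = 3(-4) + 2(-5) = -22  true
8. c = -4, b = 11; -4 < 11  true
9. c + g = -4 + (-4) = -8; -8 > -11  true
10. b = 11 is odd  true
11. c - b = -4 - 11 = -15  true
12. d = 3, not > 6; antecedent false, conditional vacuously true  true

Constraint 5 is violated.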